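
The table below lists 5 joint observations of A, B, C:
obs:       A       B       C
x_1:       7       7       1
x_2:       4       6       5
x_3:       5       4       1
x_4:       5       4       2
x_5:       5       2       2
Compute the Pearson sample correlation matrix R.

Step 1 — column means:
  mean(A) = (7 + 4 + 5 + 5 + 5) / 5 = 26/5 = 5.2
  mean(B) = (7 + 6 + 4 + 4 + 2) / 5 = 23/5 = 4.6
  mean(C) = (1 + 5 + 1 + 2 + 2) / 5 = 11/5 = 2.2

Step 2 — sample variances and covariances s[i,j] = (1/(n-1)) · Σ_k (x_{k,i} - mean_i) · (x_{k,j} - mean_j), with n-1 = 4:
  s[A,A] = ((1.8)·(1.8) + (-1.2)·(-1.2) + (-0.2)·(-0.2) + (-0.2)·(-0.2) + (-0.2)·(-0.2)) / 4 = 4.8/4 = 1.2
  s[A,B] = ((1.8)·(2.4) + (-1.2)·(1.4) + (-0.2)·(-0.6) + (-0.2)·(-0.6) + (-0.2)·(-2.6)) / 4 = 3.4/4 = 0.85
  s[A,C] = ((1.8)·(-1.2) + (-1.2)·(2.8) + (-0.2)·(-1.2) + (-0.2)·(-0.2) + (-0.2)·(-0.2)) / 4 = -5.2/4 = -1.3
  s[B,B] = ((2.4)·(2.4) + (1.4)·(1.4) + (-0.6)·(-0.6) + (-0.6)·(-0.6) + (-2.6)·(-2.6)) / 4 = 15.2/4 = 3.8
  s[B,C] = ((2.4)·(-1.2) + (1.4)·(2.8) + (-0.6)·(-1.2) + (-0.6)·(-0.2) + (-2.6)·(-0.2)) / 4 = 2.4/4 = 0.6
  s[C,C] = ((-1.2)·(-1.2) + (2.8)·(2.8) + (-1.2)·(-1.2) + (-0.2)·(-0.2) + (-0.2)·(-0.2)) / 4 = 10.8/4 = 2.7
  Sample standard deviations s_i = √(s[i,i]):
  s(A) = √(1.2) = 1.0954
  s(B) = √(3.8) = 1.9494
  s(C) = √(2.7) = 1.6432

Step 3 — r_{ij} = s_{ij} / (s_i · s_j):
  r[A,A] = 1 (diagonal).
  r[A,B] = 0.85 / (1.0954 · 1.9494) = 0.85 / 2.1354 = 0.398
  r[A,C] = -1.3 / (1.0954 · 1.6432) = -1.3 / 1.8 = -0.7222
  r[B,B] = 1 (diagonal).
  r[B,C] = 0.6 / (1.9494 · 1.6432) = 0.6 / 3.2031 = 0.1873
  r[C,C] = 1 (diagonal).

R is symmetric with unit diagonal. Assembling:

R = [[1, 0.398, -0.7222],
 [0.398, 1, 0.1873],
 [-0.7222, 0.1873, 1]]


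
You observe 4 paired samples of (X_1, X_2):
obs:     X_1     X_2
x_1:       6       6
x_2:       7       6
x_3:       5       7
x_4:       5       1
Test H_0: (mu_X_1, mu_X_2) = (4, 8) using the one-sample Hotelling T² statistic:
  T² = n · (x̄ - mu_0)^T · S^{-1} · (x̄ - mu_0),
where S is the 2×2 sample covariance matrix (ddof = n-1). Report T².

Step 1 — sample mean vector:
  mean(X_1) = (6 + 7 + 5 + 5) / 4 = 23/4 = 5.75
  mean(X_2) = (6 + 6 + 7 + 1) / 4 = 20/4 = 5
  x̄ = (5.75, 5),  deviation x̄ - mu_0 = (5.75, 5) - (4, 8) = (1.75, -3).

Step 2 — sample covariance matrix, S[i,j] = (1/(n-1)) · Σ_k (x_{k,i} - mean_i) · (x_{k,j} - mean_j), divisor n-1 = 3:
  S[X_1,X_1] = ((0.25)·(0.25) + (1.25)·(1.25) + (-0.75)·(-0.75) + (-0.75)·(-0.75)) / 3 = 2.75/3 = 0.9167
  S[X_1,X_2] = ((0.25)·(1) + (1.25)·(1) + (-0.75)·(2) + (-0.75)·(-4)) / 3 = 3/3 = 1
  S[X_2,X_2] = ((1)·(1) + (1)·(1) + (2)·(2) + (-4)·(-4)) / 3 = 22/3 = 7.3333
  S = [[0.9167, 1],
 [1, 7.3333]].

Step 3 — invert S. det(S) = 0.9167·7.3333 - (1)² = 5.7222.
  S^{-1} = (1/det) · [[d, -b], [-b, a]] = [[1.2816, -0.1748],
 [-0.1748, 0.1602]].

Step 4 — quadratic form (x̄ - mu_0)^T · S^{-1} · (x̄ - mu_0):
  S^{-1} · (x̄ - mu_0) = (2.767, -0.7864),
  (x̄ - mu_0)^T · [...] = (1.75)·(2.767) + (-3)·(-0.7864) = 7.2015.

Step 5 — scale by n: T² = 4 · 7.2015 = 28.8058.

T² ≈ 28.8058


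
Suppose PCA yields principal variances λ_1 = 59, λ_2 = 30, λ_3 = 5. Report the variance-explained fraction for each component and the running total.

Step 1 — total variance = trace(Sigma) = Σ λ_i = 59 + 30 + 5 = 94.

Step 2 — fraction explained by component i = λ_i / Σ λ:
  PC1: 59/94 = 0.6277
  PC2: 30/94 = 0.3191
  PC3: 5/94 = 0.0532

Step 3 — cumulative fraction after k components = (λ_1 + ... + λ_k) / Σ λ:
  k = 1: 59/94 = 0.6277
  k = 2: (59 + 30)/94 = 89/94 = 0.9468
  k = 3: (59 + 30 + 5)/94 = 94/94 = 1

Summary (fraction, with percent):

explained: PC1 0.6277 (62.77%), PC2 0.3191 (31.91%), PC3 0.0532 (5.32%);  cumulative: 0.6277, 0.9468, 1


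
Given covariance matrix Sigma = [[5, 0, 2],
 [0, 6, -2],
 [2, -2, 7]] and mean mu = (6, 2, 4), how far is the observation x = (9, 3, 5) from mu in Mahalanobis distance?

Step 1 — centre the observation: (x - mu) = (3, 1, 1).

Step 2 — invert Sigma (cofactor / det for 3×3, or solve directly):
  Sigma^{-1} = [[0.2289, -0.0241, -0.0723],
 [-0.0241, 0.1867, 0.0602],
 [-0.0723, 0.0602, 0.1807]].

Step 3 — form the quadratic (x - mu)^T · Sigma^{-1} · (x - mu):
  Sigma^{-1} · (x - mu) = (0.5904, 0.1747, 0.0241).
  (x - mu)^T · [Sigma^{-1} · (x - mu)] = (3)·(0.5904) + (1)·(0.1747) + (1)·(0.0241) = 1.9699.

Step 4 — take square root: d = √(1.9699) ≈ 1.4035.

d(x, mu) = √(1.9699) ≈ 1.4035


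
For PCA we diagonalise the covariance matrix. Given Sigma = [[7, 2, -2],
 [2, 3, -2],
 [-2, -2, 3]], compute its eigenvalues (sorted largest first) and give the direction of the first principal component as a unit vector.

Step 1 — characteristic polynomial p(λ) = det(λI - Sigma) = λ³ - tr·λ² + c_1·λ - det, where tr = trace, c_1 = sum of the principal 2×2 minors, det = det(Sigma):
  tr = 7 + 3 + 3 = 13,
  c_1 = (7·3 - (2)²) + (7·3 - (-2)²) + (3·3 - (-2)²) = 17 + 17 + 5 = 39,
  det = 7·(3·3 - (-2)²) - (2)·((2)·3 - (-2)·(-2)) + (-2)·((2)·(-2) - 3·(-2)) = 7·(5) - (2)·(2) + (-2)·(2) = 27.
  So p(λ) = λ³ - 13λ² + 39λ - 27.
Step 2 — look for an integer root (rational root theorem: any rational root is an integer divisor of 27). Testing λ = 1:
  p(1) = 1 - 13 + 39 - 27 = 0  ✓
  Dividing out (λ - 1): p(λ) = (λ - 1)(λ² - 12λ + 27).
Step 3 — remaining eigenvalues from the quadratic λ² - 12λ + 27 = 0:
  Δ = 12² - 4·27 = 144 - 108 = 36,  λ = (12 ± √36)/2 = (12 ± 6)/2 = 9 or 3.
  Sorted: λ_1 = 9,  λ_2 = 3,  λ_3 = 1  (check: sum = 13 = tr ✓).

Step 4 — unit eigenvector for λ_1 = 9: v spans the null space of (Sigma - λ_1 I), whose rows are
  r_1 = (-2, 2, -2),  r_2 = (2, -6, -2),  r_3 = (-2, -2, -6).
  v is orthogonal to every row, so take v ∝ r_1 × r_2 = ((2)·(-2) - (-2)·(-6), (-2)·(2) - (-2)·(-2), (-2)·(-6) - (2)·(2)) = (-16, -8, 8).
  Rescale (divide by 8; multiply by -1 so the first nonzero entry is positive): u = (2, 1, -1).
  ||u|| = √((2)² + (1)² + (-1)²) = √(6) ≈ 2.4495,  v_1 = u/||u|| ≈ (0.8165, 0.4082, -0.4082) (||v_1|| = 1).

λ_1 = 9,  λ_2 = 3,  λ_3 = 1;  v_1 ≈ (0.8165, 0.4082, -0.4082)


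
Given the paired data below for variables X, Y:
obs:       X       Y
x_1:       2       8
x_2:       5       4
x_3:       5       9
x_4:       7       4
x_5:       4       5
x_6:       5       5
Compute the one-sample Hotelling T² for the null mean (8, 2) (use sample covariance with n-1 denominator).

Step 1 — sample mean vector:
  mean(X) = (2 + 5 + 5 + 7 + 4 + 5) / 6 = 28/6 = 4.6667
  mean(Y) = (8 + 4 + 9 + 4 + 5 + 5) / 6 = 35/6 = 5.8333
  x̄ = (4.6667, 5.8333),  deviation x̄ - mu_0 = (4.6667, 5.8333) - (8, 2) = (-3.3333, 3.8333).

Step 2 — sample covariance matrix, S[i,j] = (1/(n-1)) · Σ_k (x_{k,i} - mean_i) · (x_{k,j} - mean_j), divisor n-1 = 5:
  S[X,X] = ((-2.6667)·(-2.6667) + (0.3333)·(0.3333) + (0.3333)·(0.3333) + (2.3333)·(2.3333) + (-0.6667)·(-0.6667) + (0.3333)·(0.3333)) / 5 = 13.3333/5 = 2.6667
  S[X,Y] = ((-2.6667)·(2.1667) + (0.3333)·(-1.8333) + (0.3333)·(3.1667) + (2.3333)·(-1.8333) + (-0.6667)·(-0.8333) + (0.3333)·(-0.8333)) / 5 = -9.3333/5 = -1.8667
  S[Y,Y] = ((2.1667)·(2.1667) + (-1.8333)·(-1.8333) + (3.1667)·(3.1667) + (-1.8333)·(-1.8333) + (-0.8333)·(-0.8333) + (-0.8333)·(-0.8333)) / 5 = 22.8333/5 = 4.5667
  S = [[2.6667, -1.8667],
 [-1.8667, 4.5667]].

Step 3 — invert S. det(S) = 2.6667·4.5667 - (-1.8667)² = 8.6933.
  S^{-1} = (1/det) · [[d, -b], [-b, a]] = [[0.5253, 0.2147],
 [0.2147, 0.3067]].

Step 4 — quadratic form (x̄ - mu_0)^T · S^{-1} · (x̄ - mu_0):
  S^{-1} · (x̄ - mu_0) = (-0.9279, 0.4601),
  (x̄ - mu_0)^T · [...] = (-3.3333)·(-0.9279) + (3.8333)·(0.4601) = 4.8569.

Step 5 — scale by n: T² = 6 · 4.8569 = 29.1411.

T² ≈ 29.1411


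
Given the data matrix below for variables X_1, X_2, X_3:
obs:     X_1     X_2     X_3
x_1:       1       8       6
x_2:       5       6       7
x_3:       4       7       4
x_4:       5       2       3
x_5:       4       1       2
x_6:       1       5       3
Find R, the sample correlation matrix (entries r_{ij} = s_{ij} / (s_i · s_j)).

Step 1 — column means:
  mean(X_1) = (1 + 5 + 4 + 5 + 4 + 1) / 6 = 20/6 = 3.3333
  mean(X_2) = (8 + 6 + 7 + 2 + 1 + 5) / 6 = 29/6 = 4.8333
  mean(X_3) = (6 + 7 + 4 + 3 + 2 + 3) / 6 = 25/6 = 4.1667

Step 2 — sample variances and covariances s[i,j] = (1/(n-1)) · Σ_k (x_{k,i} - mean_i) · (x_{k,j} - mean_j), with n-1 = 5:
  s[X_1,X_1] = ((-2.3333)·(-2.3333) + (1.6667)·(1.6667) + (0.6667)·(0.6667) + (1.6667)·(1.6667) + (0.6667)·(0.6667) + (-2.3333)·(-2.3333)) / 5 = 17.3333/5 = 3.4667
  s[X_1,X_2] = ((-2.3333)·(3.1667) + (1.6667)·(1.1667) + (0.6667)·(2.1667) + (1.6667)·(-2.8333) + (0.6667)·(-3.8333) + (-2.3333)·(0.1667)) / 5 = -11.6667/5 = -2.3333
  s[X_1,X_3] = ((-2.3333)·(1.8333) + (1.6667)·(2.8333) + (0.6667)·(-0.1667) + (1.6667)·(-1.1667) + (0.6667)·(-2.1667) + (-2.3333)·(-1.1667)) / 5 = -0.3333/5 = -0.0667
  s[X_2,X_2] = ((3.1667)·(3.1667) + (1.1667)·(1.1667) + (2.1667)·(2.1667) + (-2.8333)·(-2.8333) + (-3.8333)·(-3.8333) + (0.1667)·(0.1667)) / 5 = 38.8333/5 = 7.7667
  s[X_2,X_3] = ((3.1667)·(1.8333) + (1.1667)·(2.8333) + (2.1667)·(-0.1667) + (-2.8333)·(-1.1667) + (-3.8333)·(-2.1667) + (0.1667)·(-1.1667)) / 5 = 20.1667/5 = 4.0333
  s[X_3,X_3] = ((1.8333)·(1.8333) + (2.8333)·(2.8333) + (-0.1667)·(-0.1667) + (-1.1667)·(-1.1667) + (-2.1667)·(-2.1667) + (-1.1667)·(-1.1667)) / 5 = 18.8333/5 = 3.7667
  Sample standard deviations s_i = √(s[i,i]):
  s(X_1) = √(3.4667) = 1.8619
  s(X_2) = √(7.7667) = 2.7869
  s(X_3) = √(3.7667) = 1.9408

Step 3 — r_{ij} = s_{ij} / (s_i · s_j):
  r[X_1,X_1] = 1 (diagonal).
  r[X_1,X_2] = -2.3333 / (1.8619 · 2.7869) = -2.3333 / 5.1889 = -0.4497
  r[X_1,X_3] = -0.0667 / (1.8619 · 1.9408) = -0.0667 / 3.6136 = -0.0184
  r[X_2,X_2] = 1 (diagonal).
  r[X_2,X_3] = 4.0333 / (2.7869 · 1.9408) = 4.0333 / 5.4087 = 0.7457
  r[X_3,X_3] = 1 (diagonal).

R is symmetric with unit diagonal. Assembling:

R = [[1, -0.4497, -0.0184],
 [-0.4497, 1, 0.7457],
 [-0.0184, 0.7457, 1]]


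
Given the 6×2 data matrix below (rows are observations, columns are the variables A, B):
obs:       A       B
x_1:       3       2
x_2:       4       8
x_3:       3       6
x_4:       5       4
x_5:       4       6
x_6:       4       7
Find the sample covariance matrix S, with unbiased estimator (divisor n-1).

Step 1 — column means:
  mean(A) = (3 + 4 + 3 + 5 + 4 + 4) / 6 = 23/6 = 3.8333
  mean(B) = (2 + 8 + 6 + 4 + 6 + 7) / 6 = 33/6 = 5.5

Step 2 — sample covariance S[i,j] = (1/(n-1)) · Σ_k (x_{k,i} - mean_i) · (x_{k,j} - mean_j), with n-1 = 5.
  S[A,A] = ((-0.8333)·(-0.8333) + (0.1667)·(0.1667) + (-0.8333)·(-0.8333) + (1.1667)·(1.1667) + (0.1667)·(0.1667) + (0.1667)·(0.1667)) / 5 = 2.8333/5 = 0.5667
  S[A,B] = ((-0.8333)·(-3.5) + (0.1667)·(2.5) + (-0.8333)·(0.5) + (1.1667)·(-1.5) + (0.1667)·(0.5) + (0.1667)·(1.5)) / 5 = 1.5/5 = 0.3
  S[B,B] = ((-3.5)·(-3.5) + (2.5)·(2.5) + (0.5)·(0.5) + (-1.5)·(-1.5) + (0.5)·(0.5) + (1.5)·(1.5)) / 5 = 23.5/5 = 4.7

S is symmetric (S[j,i] = S[i,j]). Assembling:

S = [[0.5667, 0.3],
 [0.3, 4.7]]


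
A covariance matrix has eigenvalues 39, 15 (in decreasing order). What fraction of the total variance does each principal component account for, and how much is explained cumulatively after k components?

Step 1 — total variance = trace(Sigma) = Σ λ_i = 39 + 15 = 54.

Step 2 — fraction explained by component i = λ_i / Σ λ:
  PC1: 39/54 = 0.7222
  PC2: 15/54 = 0.2778

Step 3 — cumulative fraction after k components = (λ_1 + ... + λ_k) / Σ λ:
  k = 1: 39/54 = 0.7222
  k = 2: (39 + 15)/54 = 54/54 = 1

Summary (fraction, with percent):

explained: PC1 0.7222 (72.22%), PC2 0.2778 (27.78%);  cumulative: 0.7222, 1


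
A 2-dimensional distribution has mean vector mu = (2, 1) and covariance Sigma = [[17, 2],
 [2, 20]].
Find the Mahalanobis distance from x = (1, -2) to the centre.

Step 1 — centre the observation: (x - mu) = (-1, -3).

Step 2 — invert Sigma. det(Sigma) = 17·20 - (2)² = 336.
  Sigma^{-1} = (1/det) · [[d, -b], [-b, a]] = [[0.0595, -0.006],
 [-0.006, 0.0506]].

Step 3 — form the quadratic (x - mu)^T · Sigma^{-1} · (x - mu):
  Sigma^{-1} · (x - mu) = (-0.0417, -0.1458).
  (x - mu)^T · [Sigma^{-1} · (x - mu)] = (-1)·(-0.0417) + (-3)·(-0.1458) = 0.4792.

Step 4 — take square root: d = √(0.4792) ≈ 0.6922.

d(x, mu) = √(0.4792) ≈ 0.6922


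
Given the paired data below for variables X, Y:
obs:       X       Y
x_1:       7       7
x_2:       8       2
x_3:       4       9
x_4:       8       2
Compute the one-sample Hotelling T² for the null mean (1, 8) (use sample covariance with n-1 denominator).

Step 1 — sample mean vector:
  mean(X) = (7 + 8 + 4 + 8) / 4 = 27/4 = 6.75
  mean(Y) = (7 + 2 + 9 + 2) / 4 = 20/4 = 5
  x̄ = (6.75, 5),  deviation x̄ - mu_0 = (6.75, 5) - (1, 8) = (5.75, -3).

Step 2 — sample covariance matrix, S[i,j] = (1/(n-1)) · Σ_k (x_{k,i} - mean_i) · (x_{k,j} - mean_j), divisor n-1 = 3:
  S[X,X] = ((0.25)·(0.25) + (1.25)·(1.25) + (-2.75)·(-2.75) + (1.25)·(1.25)) / 3 = 10.75/3 = 3.5833
  S[X,Y] = ((0.25)·(2) + (1.25)·(-3) + (-2.75)·(4) + (1.25)·(-3)) / 3 = -18/3 = -6
  S[Y,Y] = ((2)·(2) + (-3)·(-3) + (4)·(4) + (-3)·(-3)) / 3 = 38/3 = 12.6667
  S = [[3.5833, -6],
 [-6, 12.6667]].

Step 3 — invert S. det(S) = 3.5833·12.6667 - (-6)² = 9.3889.
  S^{-1} = (1/det) · [[d, -b], [-b, a]] = [[1.3491, 0.6391],
 [0.6391, 0.3817]].

Step 4 — quadratic form (x̄ - mu_0)^T · S^{-1} · (x̄ - mu_0):
  S^{-1} · (x̄ - mu_0) = (5.8402, 2.5296),
  (x̄ - mu_0)^T · [...] = (5.75)·(5.8402) + (-3)·(2.5296) = 25.9926.

Step 5 — scale by n: T² = 4 · 25.9926 = 103.9704.

T² ≈ 103.9704


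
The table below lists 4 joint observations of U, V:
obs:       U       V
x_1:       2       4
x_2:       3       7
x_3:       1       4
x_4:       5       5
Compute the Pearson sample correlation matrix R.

Step 1 — column means:
  mean(U) = (2 + 3 + 1 + 5) / 4 = 11/4 = 2.75
  mean(V) = (4 + 7 + 4 + 5) / 4 = 20/4 = 5

Step 2 — sample variances and covariances s[i,j] = (1/(n-1)) · Σ_k (x_{k,i} - mean_i) · (x_{k,j} - mean_j), with n-1 = 3:
  s[U,U] = ((-0.75)·(-0.75) + (0.25)·(0.25) + (-1.75)·(-1.75) + (2.25)·(2.25)) / 3 = 8.75/3 = 2.9167
  s[U,V] = ((-0.75)·(-1) + (0.25)·(2) + (-1.75)·(-1) + (2.25)·(0)) / 3 = 3/3 = 1
  s[V,V] = ((-1)·(-1) + (2)·(2) + (-1)·(-1) + (0)·(0)) / 3 = 6/3 = 2
  Sample standard deviations s_i = √(s[i,i]):
  s(U) = √(2.9167) = 1.7078
  s(V) = √(2) = 1.4142

Step 3 — r_{ij} = s_{ij} / (s_i · s_j):
  r[U,U] = 1 (diagonal).
  r[U,V] = 1 / (1.7078 · 1.4142) = 1 / 2.4152 = 0.414
  r[V,V] = 1 (diagonal).

R is symmetric with unit diagonal. Assembling:

R = [[1, 0.414],
 [0.414, 1]]


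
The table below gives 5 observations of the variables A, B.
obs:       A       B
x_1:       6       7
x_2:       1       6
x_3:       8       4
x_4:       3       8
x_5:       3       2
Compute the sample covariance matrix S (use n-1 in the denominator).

Step 1 — column means:
  mean(A) = (6 + 1 + 8 + 3 + 3) / 5 = 21/5 = 4.2
  mean(B) = (7 + 6 + 4 + 8 + 2) / 5 = 27/5 = 5.4

Step 2 — sample covariance S[i,j] = (1/(n-1)) · Σ_k (x_{k,i} - mean_i) · (x_{k,j} - mean_j), with n-1 = 4.
  S[A,A] = ((1.8)·(1.8) + (-3.2)·(-3.2) + (3.8)·(3.8) + (-1.2)·(-1.2) + (-1.2)·(-1.2)) / 4 = 30.8/4 = 7.7
  S[A,B] = ((1.8)·(1.6) + (-3.2)·(0.6) + (3.8)·(-1.4) + (-1.2)·(2.6) + (-1.2)·(-3.4)) / 4 = -3.4/4 = -0.85
  S[B,B] = ((1.6)·(1.6) + (0.6)·(0.6) + (-1.4)·(-1.4) + (2.6)·(2.6) + (-3.4)·(-3.4)) / 4 = 23.2/4 = 5.8

S is symmetric (S[j,i] = S[i,j]). Assembling:

S = [[7.7, -0.85],
 [-0.85, 5.8]]


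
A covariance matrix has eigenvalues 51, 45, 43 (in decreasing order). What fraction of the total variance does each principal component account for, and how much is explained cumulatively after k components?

Step 1 — total variance = trace(Sigma) = Σ λ_i = 51 + 45 + 43 = 139.

Step 2 — fraction explained by component i = λ_i / Σ λ:
  PC1: 51/139 = 0.3669
  PC2: 45/139 = 0.3237
  PC3: 43/139 = 0.3094

Step 3 — cumulative fraction after k components = (λ_1 + ... + λ_k) / Σ λ:
  k = 1: 51/139 = 0.3669
  k = 2: (51 + 45)/139 = 96/139 = 0.6906
  k = 3: (51 + 45 + 43)/139 = 139/139 = 1

Summary (fraction, with percent):

explained: PC1 0.3669 (36.69%), PC2 0.3237 (32.37%), PC3 0.3094 (30.94%);  cumulative: 0.3669, 0.6906, 1


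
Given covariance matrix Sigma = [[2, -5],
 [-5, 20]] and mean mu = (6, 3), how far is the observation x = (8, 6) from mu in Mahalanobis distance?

Step 1 — centre the observation: (x - mu) = (2, 3).

Step 2 — invert Sigma. det(Sigma) = 2·20 - (-5)² = 15.
  Sigma^{-1} = (1/det) · [[d, -b], [-b, a]] = [[1.3333, 0.3333],
 [0.3333, 0.1333]].

Step 3 — form the quadratic (x - mu)^T · Sigma^{-1} · (x - mu):
  Sigma^{-1} · (x - mu) = (3.6667, 1.0667).
  (x - mu)^T · [Sigma^{-1} · (x - mu)] = (2)·(3.6667) + (3)·(1.0667) = 10.5333.

Step 4 — take square root: d = √(10.5333) ≈ 3.2455.

d(x, mu) = √(10.5333) ≈ 3.2455


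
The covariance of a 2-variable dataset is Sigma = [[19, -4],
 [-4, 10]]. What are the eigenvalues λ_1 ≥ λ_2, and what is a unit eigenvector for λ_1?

Step 1 — characteristic polynomial of 2×2 Sigma:
  det(Sigma - λI) = λ² - trace · λ + det = 0.
  trace = 19 + 10 = 29, det = 19·10 - (-4)² = 174.
Step 2 — discriminant:
  Δ = trace² - 4·det = 841 - 696 = 145.
Step 3 — eigenvalues:
  λ = (trace ± √Δ)/2 = (29 ± 12.0416)/2,
  λ_1 = 20.5208,  λ_2 = 8.4792.

Step 4 — unit eigenvector for λ_1: solve (Sigma - λ_1 I)v = 0. First row:
  (19 - 20.5208)·v_x + (-4)·v_y = 0, i.e. (-1.5208)·v_x + (-4)·v_y = 0,
  so v ∝ (b, λ_1 - a) = (-4, 1.5208); multiply by -1 so the first entry is positive: u = (4, -1.5208).
  ||u|| = √((4)² + (-1.5208)²) = √(18.3128) ≈ 4.2793,
  v_1 = u/||u|| ≈ (0.9347, -0.3554) (||v_1|| = 1).

λ_1 = 20.5208,  λ_2 = 8.4792;  v_1 ≈ (0.9347, -0.3554)


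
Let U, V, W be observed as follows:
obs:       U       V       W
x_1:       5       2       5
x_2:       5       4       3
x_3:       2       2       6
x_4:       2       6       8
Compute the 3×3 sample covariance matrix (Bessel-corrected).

Step 1 — column means:
  mean(U) = (5 + 5 + 2 + 2) / 4 = 14/4 = 3.5
  mean(V) = (2 + 4 + 2 + 6) / 4 = 14/4 = 3.5
  mean(W) = (5 + 3 + 6 + 8) / 4 = 22/4 = 5.5

Step 2 — sample covariance S[i,j] = (1/(n-1)) · Σ_k (x_{k,i} - mean_i) · (x_{k,j} - mean_j), with n-1 = 3.
  S[U,U] = ((1.5)·(1.5) + (1.5)·(1.5) + (-1.5)·(-1.5) + (-1.5)·(-1.5)) / 3 = 9/3 = 3
  S[U,V] = ((1.5)·(-1.5) + (1.5)·(0.5) + (-1.5)·(-1.5) + (-1.5)·(2.5)) / 3 = -3/3 = -1
  S[U,W] = ((1.5)·(-0.5) + (1.5)·(-2.5) + (-1.5)·(0.5) + (-1.5)·(2.5)) / 3 = -9/3 = -3
  S[V,V] = ((-1.5)·(-1.5) + (0.5)·(0.5) + (-1.5)·(-1.5) + (2.5)·(2.5)) / 3 = 11/3 = 3.6667
  S[V,W] = ((-1.5)·(-0.5) + (0.5)·(-2.5) + (-1.5)·(0.5) + (2.5)·(2.5)) / 3 = 5/3 = 1.6667
  S[W,W] = ((-0.5)·(-0.5) + (-2.5)·(-2.5) + (0.5)·(0.5) + (2.5)·(2.5)) / 3 = 13/3 = 4.3333

S is symmetric (S[j,i] = S[i,j]). Assembling:

S = [[3, -1, -3],
 [-1, 3.6667, 1.6667],
 [-3, 1.6667, 4.3333]]


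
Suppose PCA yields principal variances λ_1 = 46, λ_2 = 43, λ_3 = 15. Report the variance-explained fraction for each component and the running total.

Step 1 — total variance = trace(Sigma) = Σ λ_i = 46 + 43 + 15 = 104.

Step 2 — fraction explained by component i = λ_i / Σ λ:
  PC1: 46/104 = 0.4423
  PC2: 43/104 = 0.4135
  PC3: 15/104 = 0.1442

Step 3 — cumulative fraction after k components = (λ_1 + ... + λ_k) / Σ λ:
  k = 1: 46/104 = 0.4423
  k = 2: (46 + 43)/104 = 89/104 = 0.8558
  k = 3: (46 + 43 + 15)/104 = 104/104 = 1

Summary (fraction, with percent):

explained: PC1 0.4423 (44.23%), PC2 0.4135 (41.35%), PC3 0.1442 (14.42%);  cumulative: 0.4423, 0.8558, 1


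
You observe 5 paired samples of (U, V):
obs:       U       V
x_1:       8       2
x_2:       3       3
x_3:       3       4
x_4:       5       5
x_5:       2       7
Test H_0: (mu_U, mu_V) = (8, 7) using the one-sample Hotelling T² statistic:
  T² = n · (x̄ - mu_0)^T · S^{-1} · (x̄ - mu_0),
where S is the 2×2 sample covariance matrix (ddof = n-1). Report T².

Step 1 — sample mean vector:
  mean(U) = (8 + 3 + 3 + 5 + 2) / 5 = 21/5 = 4.2
  mean(V) = (2 + 3 + 4 + 5 + 7) / 5 = 21/5 = 4.2
  x̄ = (4.2, 4.2),  deviation x̄ - mu_0 = (4.2, 4.2) - (8, 7) = (-3.8, -2.8).

Step 2 — sample covariance matrix, S[i,j] = (1/(n-1)) · Σ_k (x_{k,i} - mean_i) · (x_{k,j} - mean_j), divisor n-1 = 4:
  S[U,U] = ((3.8)·(3.8) + (-1.2)·(-1.2) + (-1.2)·(-1.2) + (0.8)·(0.8) + (-2.2)·(-2.2)) / 4 = 22.8/4 = 5.7
  S[U,V] = ((3.8)·(-2.2) + (-1.2)·(-1.2) + (-1.2)·(-0.2) + (0.8)·(0.8) + (-2.2)·(2.8)) / 4 = -12.2/4 = -3.05
  S[V,V] = ((-2.2)·(-2.2) + (-1.2)·(-1.2) + (-0.2)·(-0.2) + (0.8)·(0.8) + (2.8)·(2.8)) / 4 = 14.8/4 = 3.7
  S = [[5.7, -3.05],
 [-3.05, 3.7]].

Step 3 — invert S. det(S) = 5.7·3.7 - (-3.05)² = 11.7875.
  S^{-1} = (1/det) · [[d, -b], [-b, a]] = [[0.3139, 0.2587],
 [0.2587, 0.4836]].

Step 4 — quadratic form (x̄ - mu_0)^T · S^{-1} · (x̄ - mu_0):
  S^{-1} · (x̄ - mu_0) = (-1.9173, -2.3372),
  (x̄ - mu_0)^T · [...] = (-3.8)·(-1.9173) + (-2.8)·(-2.3372) = 13.8299.

Step 5 — scale by n: T² = 5 · 13.8299 = 69.1495.

T² ≈ 69.1495


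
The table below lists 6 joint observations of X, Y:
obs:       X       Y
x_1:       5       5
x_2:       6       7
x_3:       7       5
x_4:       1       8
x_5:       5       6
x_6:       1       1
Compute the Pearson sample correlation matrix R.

Step 1 — column means:
  mean(X) = (5 + 6 + 7 + 1 + 5 + 1) / 6 = 25/6 = 4.1667
  mean(Y) = (5 + 7 + 5 + 8 + 6 + 1) / 6 = 32/6 = 5.3333

Step 2 — sample variances and covariances s[i,j] = (1/(n-1)) · Σ_k (x_{k,i} - mean_i) · (x_{k,j} - mean_j), with n-1 = 5:
  s[X,X] = ((0.8333)·(0.8333) + (1.8333)·(1.8333) + (2.8333)·(2.8333) + (-3.1667)·(-3.1667) + (0.8333)·(0.8333) + (-3.1667)·(-3.1667)) / 5 = 32.8333/5 = 6.5667
  s[X,Y] = ((0.8333)·(-0.3333) + (1.8333)·(1.6667) + (2.8333)·(-0.3333) + (-3.1667)·(2.6667) + (0.8333)·(0.6667) + (-3.1667)·(-4.3333)) / 5 = 7.6667/5 = 1.5333
  s[Y,Y] = ((-0.3333)·(-0.3333) + (1.6667)·(1.6667) + (-0.3333)·(-0.3333) + (2.6667)·(2.6667) + (0.6667)·(0.6667) + (-4.3333)·(-4.3333)) / 5 = 29.3333/5 = 5.8667
  Sample standard deviations s_i = √(s[i,i]):
  s(X) = √(6.5667) = 2.5626
  s(Y) = √(5.8667) = 2.4221

Step 3 — r_{ij} = s_{ij} / (s_i · s_j):
  r[X,X] = 1 (diagonal).
  r[X,Y] = 1.5333 / (2.5626 · 2.4221) = 1.5333 / 6.2068 = 0.247
  r[Y,Y] = 1 (diagonal).

R is symmetric with unit diagonal. Assembling:

R = [[1, 0.247],
 [0.247, 1]]


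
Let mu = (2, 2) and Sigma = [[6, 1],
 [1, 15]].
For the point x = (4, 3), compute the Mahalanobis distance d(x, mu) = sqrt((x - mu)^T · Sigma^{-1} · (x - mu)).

Step 1 — centre the observation: (x - mu) = (2, 1).

Step 2 — invert Sigma. det(Sigma) = 6·15 - (1)² = 89.
  Sigma^{-1} = (1/det) · [[d, -b], [-b, a]] = [[0.1685, -0.0112],
 [-0.0112, 0.0674]].

Step 3 — form the quadratic (x - mu)^T · Sigma^{-1} · (x - mu):
  Sigma^{-1} · (x - mu) = (0.3258, 0.0449).
  (x - mu)^T · [Sigma^{-1} · (x - mu)] = (2)·(0.3258) + (1)·(0.0449) = 0.6966.

Step 4 — take square root: d = √(0.6966) ≈ 0.8346.

d(x, mu) = √(0.6966) ≈ 0.8346


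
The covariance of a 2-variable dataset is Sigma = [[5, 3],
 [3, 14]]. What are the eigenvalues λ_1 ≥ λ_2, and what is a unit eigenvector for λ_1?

Step 1 — characteristic polynomial of 2×2 Sigma:
  det(Sigma - λI) = λ² - trace · λ + det = 0.
  trace = 5 + 14 = 19, det = 5·14 - (3)² = 61.
Step 2 — discriminant:
  Δ = trace² - 4·det = 361 - 244 = 117.
Step 3 — eigenvalues:
  λ = (trace ± √Δ)/2 = (19 ± 10.8167)/2,
  λ_1 = 14.9083,  λ_2 = 4.0917.

Step 4 — unit eigenvector for λ_1: solve (Sigma - λ_1 I)v = 0. First row:
  (5 - 14.9083)·v_x + (3)·v_y = 0, i.e. (-9.9083)·v_x + (3)·v_y = 0,
  so v ∝ (b, λ_1 - a) = (3, 9.9083) = u.
  ||u|| = √((3)² + (9.9083)²) = √(107.1749) ≈ 10.3525,
  v_1 = u/||u|| ≈ (0.2898, 0.9571) (||v_1|| = 1).

λ_1 = 14.9083,  λ_2 = 4.0917;  v_1 ≈ (0.2898, 0.9571)


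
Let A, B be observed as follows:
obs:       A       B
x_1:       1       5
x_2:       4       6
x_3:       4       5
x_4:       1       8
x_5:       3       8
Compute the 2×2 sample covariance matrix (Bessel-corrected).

Step 1 — column means:
  mean(A) = (1 + 4 + 4 + 1 + 3) / 5 = 13/5 = 2.6
  mean(B) = (5 + 6 + 5 + 8 + 8) / 5 = 32/5 = 6.4

Step 2 — sample covariance S[i,j] = (1/(n-1)) · Σ_k (x_{k,i} - mean_i) · (x_{k,j} - mean_j), with n-1 = 4.
  S[A,A] = ((-1.6)·(-1.6) + (1.4)·(1.4) + (1.4)·(1.4) + (-1.6)·(-1.6) + (0.4)·(0.4)) / 4 = 9.2/4 = 2.3
  S[A,B] = ((-1.6)·(-1.4) + (1.4)·(-0.4) + (1.4)·(-1.4) + (-1.6)·(1.6) + (0.4)·(1.6)) / 4 = -2.2/4 = -0.55
  S[B,B] = ((-1.4)·(-1.4) + (-0.4)·(-0.4) + (-1.4)·(-1.4) + (1.6)·(1.6) + (1.6)·(1.6)) / 4 = 9.2/4 = 2.3

S is symmetric (S[j,i] = S[i,j]). Assembling:

S = [[2.3, -0.55],
 [-0.55, 2.3]]


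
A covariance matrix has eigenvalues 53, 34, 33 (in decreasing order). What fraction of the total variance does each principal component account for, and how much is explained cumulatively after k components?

Step 1 — total variance = trace(Sigma) = Σ λ_i = 53 + 34 + 33 = 120.

Step 2 — fraction explained by component i = λ_i / Σ λ:
  PC1: 53/120 = 0.4417
  PC2: 34/120 = 0.2833
  PC3: 33/120 = 0.275

Step 3 — cumulative fraction after k components = (λ_1 + ... + λ_k) / Σ λ:
  k = 1: 53/120 = 0.4417
  k = 2: (53 + 34)/120 = 87/120 = 0.725
  k = 3: (53 + 34 + 33)/120 = 120/120 = 1

Summary (fraction, with percent):

explained: PC1 0.4417 (44.17%), PC2 0.2833 (28.33%), PC3 0.275 (27.5%);  cumulative: 0.4417, 0.725, 1


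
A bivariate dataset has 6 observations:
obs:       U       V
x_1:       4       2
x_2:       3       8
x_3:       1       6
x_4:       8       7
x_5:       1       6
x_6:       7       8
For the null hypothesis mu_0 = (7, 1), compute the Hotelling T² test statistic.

Step 1 — sample mean vector:
  mean(U) = (4 + 3 + 1 + 8 + 1 + 7) / 6 = 24/6 = 4
  mean(V) = (2 + 8 + 6 + 7 + 6 + 8) / 6 = 37/6 = 6.1667
  x̄ = (4, 6.1667),  deviation x̄ - mu_0 = (4, 6.1667) - (7, 1) = (-3, 5.1667).

Step 2 — sample covariance matrix, S[i,j] = (1/(n-1)) · Σ_k (x_{k,i} - mean_i) · (x_{k,j} - mean_j), divisor n-1 = 5:
  S[U,U] = ((0)·(0) + (-1)·(-1) + (-3)·(-3) + (4)·(4) + (-3)·(-3) + (3)·(3)) / 5 = 44/5 = 8.8
  S[U,V] = ((0)·(-4.1667) + (-1)·(1.8333) + (-3)·(-0.1667) + (4)·(0.8333) + (-3)·(-0.1667) + (3)·(1.8333)) / 5 = 8/5 = 1.6
  S[V,V] = ((-4.1667)·(-4.1667) + (1.8333)·(1.8333) + (-0.1667)·(-0.1667) + (0.8333)·(0.8333) + (-0.1667)·(-0.1667) + (1.8333)·(1.8333)) / 5 = 24.8333/5 = 4.9667
  S = [[8.8, 1.6],
 [1.6, 4.9667]].

Step 3 — invert S. det(S) = 8.8·4.9667 - (1.6)² = 41.1467.
  S^{-1} = (1/det) · [[d, -b], [-b, a]] = [[0.1207, -0.0389],
 [-0.0389, 0.2139]].

Step 4 — quadratic form (x̄ - mu_0)^T · S^{-1} · (x̄ - mu_0):
  S^{-1} · (x̄ - mu_0) = (-0.563, 1.2216),
  (x̄ - mu_0)^T · [...] = (-3)·(-0.563) + (5.1667)·(1.2216) = 8.0009.

Step 5 — scale by n: T² = 6 · 8.0009 = 48.0055.

T² ≈ 48.0055


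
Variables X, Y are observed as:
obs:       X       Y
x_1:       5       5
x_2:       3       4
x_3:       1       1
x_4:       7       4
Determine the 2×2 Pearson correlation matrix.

Step 1 — column means:
  mean(X) = (5 + 3 + 1 + 7) / 4 = 16/4 = 4
  mean(Y) = (5 + 4 + 1 + 4) / 4 = 14/4 = 3.5

Step 2 — sample variances and covariances s[i,j] = (1/(n-1)) · Σ_k (x_{k,i} - mean_i) · (x_{k,j} - mean_j), with n-1 = 3:
  s[X,X] = ((1)·(1) + (-1)·(-1) + (-3)·(-3) + (3)·(3)) / 3 = 20/3 = 6.6667
  s[X,Y] = ((1)·(1.5) + (-1)·(0.5) + (-3)·(-2.5) + (3)·(0.5)) / 3 = 10/3 = 3.3333
  s[Y,Y] = ((1.5)·(1.5) + (0.5)·(0.5) + (-2.5)·(-2.5) + (0.5)·(0.5)) / 3 = 9/3 = 3
  Sample standard deviations s_i = √(s[i,i]):
  s(X) = √(6.6667) = 2.582
  s(Y) = √(3) = 1.7321

Step 3 — r_{ij} = s_{ij} / (s_i · s_j):
  r[X,X] = 1 (diagonal).
  r[X,Y] = 3.3333 / (2.582 · 1.7321) = 3.3333 / 4.4721 = 0.7454
  r[Y,Y] = 1 (diagonal).

R is symmetric with unit diagonal. Assembling:

R = [[1, 0.7454],
 [0.7454, 1]]


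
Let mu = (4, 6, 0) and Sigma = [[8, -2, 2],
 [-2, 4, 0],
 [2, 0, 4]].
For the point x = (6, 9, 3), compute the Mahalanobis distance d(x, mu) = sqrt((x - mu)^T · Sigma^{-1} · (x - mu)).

Step 1 — centre the observation: (x - mu) = (2, 3, 3).

Step 2 — invert Sigma (cofactor / det for 3×3, or solve directly):
  Sigma^{-1} = [[0.1667, 0.0833, -0.0833],
 [0.0833, 0.2917, -0.0417],
 [-0.0833, -0.0417, 0.2917]].

Step 3 — form the quadratic (x - mu)^T · Sigma^{-1} · (x - mu):
  Sigma^{-1} · (x - mu) = (0.3333, 0.9167, 0.5833).
  (x - mu)^T · [Sigma^{-1} · (x - mu)] = (2)·(0.3333) + (3)·(0.9167) + (3)·(0.5833) = 5.1667.

Step 4 — take square root: d = √(5.1667) ≈ 2.273.

d(x, mu) = √(5.1667) ≈ 2.273


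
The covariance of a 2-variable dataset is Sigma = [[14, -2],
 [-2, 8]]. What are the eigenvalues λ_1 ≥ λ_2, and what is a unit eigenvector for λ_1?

Step 1 — characteristic polynomial of 2×2 Sigma:
  det(Sigma - λI) = λ² - trace · λ + det = 0.
  trace = 14 + 8 = 22, det = 14·8 - (-2)² = 108.
Step 2 — discriminant:
  Δ = trace² - 4·det = 484 - 432 = 52.
Step 3 — eigenvalues:
  λ = (trace ± √Δ)/2 = (22 ± 7.2111)/2,
  λ_1 = 14.6056,  λ_2 = 7.3944.

Step 4 — unit eigenvector for λ_1: solve (Sigma - λ_1 I)v = 0. First row:
  (14 - 14.6056)·v_x + (-2)·v_y = 0, i.e. (-0.6056)·v_x + (-2)·v_y = 0,
  so v ∝ (b, λ_1 - a) = (-2, 0.6056); multiply by -1 so the first entry is positive: u = (2, -0.6056).
  ||u|| = √((2)² + (-0.6056)²) = √(4.3667) ≈ 2.0897,
  v_1 = u/||u|| ≈ (0.9571, -0.2898) (||v_1|| = 1).

λ_1 = 14.6056,  λ_2 = 7.3944;  v_1 ≈ (0.9571, -0.2898)


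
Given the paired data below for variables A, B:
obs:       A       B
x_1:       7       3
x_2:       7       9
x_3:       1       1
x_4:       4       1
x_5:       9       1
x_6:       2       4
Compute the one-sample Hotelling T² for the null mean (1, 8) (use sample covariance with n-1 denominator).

Step 1 — sample mean vector:
  mean(A) = (7 + 7 + 1 + 4 + 9 + 2) / 6 = 30/6 = 5
  mean(B) = (3 + 9 + 1 + 1 + 1 + 4) / 6 = 19/6 = 3.1667
  x̄ = (5, 3.1667),  deviation x̄ - mu_0 = (5, 3.1667) - (1, 8) = (4, -4.8333).

Step 2 — sample covariance matrix, S[i,j] = (1/(n-1)) · Σ_k (x_{k,i} - mean_i) · (x_{k,j} - mean_j), divisor n-1 = 5:
  S[A,A] = ((2)·(2) + (2)·(2) + (-4)·(-4) + (-1)·(-1) + (4)·(4) + (-3)·(-3)) / 5 = 50/5 = 10
  S[A,B] = ((2)·(-0.1667) + (2)·(5.8333) + (-4)·(-2.1667) + (-1)·(-2.1667) + (4)·(-2.1667) + (-3)·(0.8333)) / 5 = 11/5 = 2.2
  S[B,B] = ((-0.1667)·(-0.1667) + (5.8333)·(5.8333) + (-2.1667)·(-2.1667) + (-2.1667)·(-2.1667) + (-2.1667)·(-2.1667) + (0.8333)·(0.8333)) / 5 = 48.8333/5 = 9.7667
  S = [[10, 2.2],
 [2.2, 9.7667]].

Step 3 — invert S. det(S) = 10·9.7667 - (2.2)² = 92.8267.
  S^{-1} = (1/det) · [[d, -b], [-b, a]] = [[0.1052, -0.0237],
 [-0.0237, 0.1077]].

Step 4 — quadratic form (x̄ - mu_0)^T · S^{-1} · (x̄ - mu_0):
  S^{-1} · (x̄ - mu_0) = (0.5354, -0.6155),
  (x̄ - mu_0)^T · [...] = (4)·(0.5354) + (-4.8333)·(-0.6155) = 5.1165.

Step 5 — scale by n: T² = 6 · 5.1165 = 30.6988.

T² ≈ 30.6988


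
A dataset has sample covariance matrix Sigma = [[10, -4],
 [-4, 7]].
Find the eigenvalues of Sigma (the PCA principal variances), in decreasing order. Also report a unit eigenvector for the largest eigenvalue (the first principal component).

Step 1 — characteristic polynomial of 2×2 Sigma:
  det(Sigma - λI) = λ² - trace · λ + det = 0.
  trace = 10 + 7 = 17, det = 10·7 - (-4)² = 54.
Step 2 — discriminant:
  Δ = trace² - 4·det = 289 - 216 = 73.
Step 3 — eigenvalues:
  λ = (trace ± √Δ)/2 = (17 ± 8.544)/2,
  λ_1 = 12.772,  λ_2 = 4.228.

Step 4 — unit eigenvector for λ_1: solve (Sigma - λ_1 I)v = 0. First row:
  (10 - 12.772)·v_x + (-4)·v_y = 0, i.e. (-2.772)·v_x + (-4)·v_y = 0,
  so v ∝ (b, λ_1 - a) = (-4, 2.772); multiply by -1 so the first entry is positive: u = (4, -2.772).
  ||u|| = √((4)² + (-2.772)²) = √(23.684) ≈ 4.8666,
  v_1 = u/||u|| ≈ (0.8219, -0.5696) (||v_1|| = 1).

λ_1 = 12.772,  λ_2 = 4.228;  v_1 ≈ (0.8219, -0.5696)


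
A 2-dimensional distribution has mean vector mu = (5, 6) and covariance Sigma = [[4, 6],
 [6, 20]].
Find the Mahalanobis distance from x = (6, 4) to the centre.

Step 1 — centre the observation: (x - mu) = (1, -2).

Step 2 — invert Sigma. det(Sigma) = 4·20 - (6)² = 44.
  Sigma^{-1} = (1/det) · [[d, -b], [-b, a]] = [[0.4545, -0.1364],
 [-0.1364, 0.0909]].

Step 3 — form the quadratic (x - mu)^T · Sigma^{-1} · (x - mu):
  Sigma^{-1} · (x - mu) = (0.7273, -0.3182).
  (x - mu)^T · [Sigma^{-1} · (x - mu)] = (1)·(0.7273) + (-2)·(-0.3182) = 1.3636.

Step 4 — take square root: d = √(1.3636) ≈ 1.1677.

d(x, mu) = √(1.3636) ≈ 1.1677


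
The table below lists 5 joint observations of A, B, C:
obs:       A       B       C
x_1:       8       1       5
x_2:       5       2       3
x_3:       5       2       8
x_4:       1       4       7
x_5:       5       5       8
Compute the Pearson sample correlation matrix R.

Step 1 — column means:
  mean(A) = (8 + 5 + 5 + 1 + 5) / 5 = 24/5 = 4.8
  mean(B) = (1 + 2 + 2 + 4 + 5) / 5 = 14/5 = 2.8
  mean(C) = (5 + 3 + 8 + 7 + 8) / 5 = 31/5 = 6.2

Step 2 — sample variances and covariances s[i,j] = (1/(n-1)) · Σ_k (x_{k,i} - mean_i) · (x_{k,j} - mean_j), with n-1 = 4:
  s[A,A] = ((3.2)·(3.2) + (0.2)·(0.2) + (0.2)·(0.2) + (-3.8)·(-3.8) + (0.2)·(0.2)) / 4 = 24.8/4 = 6.2
  s[A,B] = ((3.2)·(-1.8) + (0.2)·(-0.8) + (0.2)·(-0.8) + (-3.8)·(1.2) + (0.2)·(2.2)) / 4 = -10.2/4 = -2.55
  s[A,C] = ((3.2)·(-1.2) + (0.2)·(-3.2) + (0.2)·(1.8) + (-3.8)·(0.8) + (0.2)·(1.8)) / 4 = -6.8/4 = -1.7
  s[B,B] = ((-1.8)·(-1.8) + (-0.8)·(-0.8) + (-0.8)·(-0.8) + (1.2)·(1.2) + (2.2)·(2.2)) / 4 = 10.8/4 = 2.7
  s[B,C] = ((-1.8)·(-1.2) + (-0.8)·(-3.2) + (-0.8)·(1.8) + (1.2)·(0.8) + (2.2)·(1.8)) / 4 = 8.2/4 = 2.05
  s[C,C] = ((-1.2)·(-1.2) + (-3.2)·(-3.2) + (1.8)·(1.8) + (0.8)·(0.8) + (1.8)·(1.8)) / 4 = 18.8/4 = 4.7
  Sample standard deviations s_i = √(s[i,i]):
  s(A) = √(6.2) = 2.49
  s(B) = √(2.7) = 1.6432
  s(C) = √(4.7) = 2.1679

Step 3 — r_{ij} = s_{ij} / (s_i · s_j):
  r[A,A] = 1 (diagonal).
  r[A,B] = -2.55 / (2.49 · 1.6432) = -2.55 / 4.0915 = -0.6233
  r[A,C] = -1.7 / (2.49 · 2.1679) = -1.7 / 5.3981 = -0.3149
  r[B,B] = 1 (diagonal).
  r[B,C] = 2.05 / (1.6432 · 2.1679) = 2.05 / 3.5623 = 0.5755
  r[C,C] = 1 (diagonal).

R is symmetric with unit diagonal. Assembling:

R = [[1, -0.6233, -0.3149],
 [-0.6233, 1, 0.5755],
 [-0.3149, 0.5755, 1]]


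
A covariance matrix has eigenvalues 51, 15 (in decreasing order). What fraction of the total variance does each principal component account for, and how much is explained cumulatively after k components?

Step 1 — total variance = trace(Sigma) = Σ λ_i = 51 + 15 = 66.

Step 2 — fraction explained by component i = λ_i / Σ λ:
  PC1: 51/66 = 0.7727
  PC2: 15/66 = 0.2273

Step 3 — cumulative fraction after k components = (λ_1 + ... + λ_k) / Σ λ:
  k = 1: 51/66 = 0.7727
  k = 2: (51 + 15)/66 = 66/66 = 1

Summary (fraction, with percent):

explained: PC1 0.7727 (77.27%), PC2 0.2273 (22.73%);  cumulative: 0.7727, 1


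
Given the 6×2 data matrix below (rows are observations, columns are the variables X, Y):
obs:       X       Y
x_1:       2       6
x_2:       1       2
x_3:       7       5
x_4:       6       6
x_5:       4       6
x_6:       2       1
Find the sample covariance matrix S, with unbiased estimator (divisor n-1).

Step 1 — column means:
  mean(X) = (2 + 1 + 7 + 6 + 4 + 2) / 6 = 22/6 = 3.6667
  mean(Y) = (6 + 2 + 5 + 6 + 6 + 1) / 6 = 26/6 = 4.3333

Step 2 — sample covariance S[i,j] = (1/(n-1)) · Σ_k (x_{k,i} - mean_i) · (x_{k,j} - mean_j), with n-1 = 5.
  S[X,X] = ((-1.6667)·(-1.6667) + (-2.6667)·(-2.6667) + (3.3333)·(3.3333) + (2.3333)·(2.3333) + (0.3333)·(0.3333) + (-1.6667)·(-1.6667)) / 5 = 29.3333/5 = 5.8667
  S[X,Y] = ((-1.6667)·(1.6667) + (-2.6667)·(-2.3333) + (3.3333)·(0.6667) + (2.3333)·(1.6667) + (0.3333)·(1.6667) + (-1.6667)·(-3.3333)) / 5 = 15.6667/5 = 3.1333
  S[Y,Y] = ((1.6667)·(1.6667) + (-2.3333)·(-2.3333) + (0.6667)·(0.6667) + (1.6667)·(1.6667) + (1.6667)·(1.6667) + (-3.3333)·(-3.3333)) / 5 = 25.3333/5 = 5.0667

S is symmetric (S[j,i] = S[i,j]). Assembling:

S = [[5.8667, 3.1333],
 [3.1333, 5.0667]]


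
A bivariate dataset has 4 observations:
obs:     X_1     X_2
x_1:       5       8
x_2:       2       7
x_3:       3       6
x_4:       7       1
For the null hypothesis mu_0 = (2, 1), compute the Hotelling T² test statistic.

Step 1 — sample mean vector:
  mean(X_1) = (5 + 2 + 3 + 7) / 4 = 17/4 = 4.25
  mean(X_2) = (8 + 7 + 6 + 1) / 4 = 22/4 = 5.5
  x̄ = (4.25, 5.5),  deviation x̄ - mu_0 = (4.25, 5.5) - (2, 1) = (2.25, 4.5).

Step 2 — sample covariance matrix, S[i,j] = (1/(n-1)) · Σ_k (x_{k,i} - mean_i) · (x_{k,j} - mean_j), divisor n-1 = 3:
  S[X_1,X_1] = ((0.75)·(0.75) + (-2.25)·(-2.25) + (-1.25)·(-1.25) + (2.75)·(2.75)) / 3 = 14.75/3 = 4.9167
  S[X_1,X_2] = ((0.75)·(2.5) + (-2.25)·(1.5) + (-1.25)·(0.5) + (2.75)·(-4.5)) / 3 = -14.5/3 = -4.8333
  S[X_2,X_2] = ((2.5)·(2.5) + (1.5)·(1.5) + (0.5)·(0.5) + (-4.5)·(-4.5)) / 3 = 29/3 = 9.6667
  S = [[4.9167, -4.8333],
 [-4.8333, 9.6667]].

Step 3 — invert S. det(S) = 4.9167·9.6667 - (-4.8333)² = 24.1667.
  S^{-1} = (1/det) · [[d, -b], [-b, a]] = [[0.4, 0.2],
 [0.2, 0.2034]].

Step 4 — quadratic form (x̄ - mu_0)^T · S^{-1} · (x̄ - mu_0):
  S^{-1} · (x̄ - mu_0) = (1.8, 1.3655),
  (x̄ - mu_0)^T · [...] = (2.25)·(1.8) + (4.5)·(1.3655) = 10.1948.

Step 5 — scale by n: T² = 4 · 10.1948 = 40.7793.

T² ≈ 40.7793


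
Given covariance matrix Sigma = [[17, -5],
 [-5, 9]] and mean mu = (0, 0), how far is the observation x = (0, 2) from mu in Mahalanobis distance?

Step 1 — centre the observation: (x - mu) = (0, 2).

Step 2 — invert Sigma. det(Sigma) = 17·9 - (-5)² = 128.
  Sigma^{-1} = (1/det) · [[d, -b], [-b, a]] = [[0.0703, 0.0391],
 [0.0391, 0.1328]].

Step 3 — form the quadratic (x - mu)^T · Sigma^{-1} · (x - mu):
  Sigma^{-1} · (x - mu) = (0.0781, 0.2656).
  (x - mu)^T · [Sigma^{-1} · (x - mu)] = (0)·(0.0781) + (2)·(0.2656) = 0.5312.

Step 4 — take square root: d = √(0.5312) ≈ 0.7289.

d(x, mu) = √(0.5312) ≈ 0.7289


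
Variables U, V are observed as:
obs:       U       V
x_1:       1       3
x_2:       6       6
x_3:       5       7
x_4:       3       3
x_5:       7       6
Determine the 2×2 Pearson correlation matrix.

Step 1 — column means:
  mean(U) = (1 + 6 + 5 + 3 + 7) / 5 = 22/5 = 4.4
  mean(V) = (3 + 6 + 7 + 3 + 6) / 5 = 25/5 = 5

Step 2 — sample variances and covariances s[i,j] = (1/(n-1)) · Σ_k (x_{k,i} - mean_i) · (x_{k,j} - mean_j), with n-1 = 4:
  s[U,U] = ((-3.4)·(-3.4) + (1.6)·(1.6) + (0.6)·(0.6) + (-1.4)·(-1.4) + (2.6)·(2.6)) / 4 = 23.2/4 = 5.8
  s[U,V] = ((-3.4)·(-2) + (1.6)·(1) + (0.6)·(2) + (-1.4)·(-2) + (2.6)·(1)) / 4 = 15/4 = 3.75
  s[V,V] = ((-2)·(-2) + (1)·(1) + (2)·(2) + (-2)·(-2) + (1)·(1)) / 4 = 14/4 = 3.5
  Sample standard deviations s_i = √(s[i,i]):
  s(U) = √(5.8) = 2.4083
  s(V) = √(3.5) = 1.8708

Step 3 — r_{ij} = s_{ij} / (s_i · s_j):
  r[U,U] = 1 (diagonal).
  r[U,V] = 3.75 / (2.4083 · 1.8708) = 3.75 / 4.5056 = 0.8323
  r[V,V] = 1 (diagonal).

R is symmetric with unit diagonal. Assembling:

R = [[1, 0.8323],
 [0.8323, 1]]


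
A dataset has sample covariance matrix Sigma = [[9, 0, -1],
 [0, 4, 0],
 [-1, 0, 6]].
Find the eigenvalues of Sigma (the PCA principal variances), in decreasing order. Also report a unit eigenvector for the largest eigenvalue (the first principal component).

Step 1 — characteristic polynomial p(λ) = det(λI - Sigma) = λ³ - tr·λ² + c_1·λ - det, where tr = trace, c_1 = sum of the principal 2×2 minors, det = det(Sigma):
  tr = 9 + 4 + 6 = 19,
  c_1 = (9·4 - (0)²) + (9·6 - (-1)²) + (4·6 - (0)²) = 36 + 53 + 24 = 113,
  det = 9·(4·6 - (0)²) - (0)·((0)·6 - (0)·(-1)) + (-1)·((0)·(0) - 4·(-1)) = 9·(24) - (0)·(0) + (-1)·(4) = 212.
  So p(λ) = λ³ - 19λ² + 113λ - 212.
Step 2 — look for an integer root (rational root theorem: any rational root is an integer divisor of 212). Testing λ = 4:
  p(4) = 64 - 304 + 452 - 212 = 0  ✓
  Dividing out (λ - 4): p(λ) = (λ - 4)(λ² - 15λ + 53).
Step 3 — remaining eigenvalues from the quadratic λ² - 15λ + 53 = 0:
  Δ = 15² - 4·53 = 225 - 212 = 13,  λ = (15 ± √13)/2 = (15 ± 3.6056)/2 ≈ 9.3028 or 5.6972.
  Sorted: λ_1 = 9.3028,  λ_2 = 5.6972,  λ_3 = 4  (check: sum = 19 = tr ✓).

Step 4 — unit eigenvector for λ_1 ≈ 9.3028: v spans the null space of (Sigma - λ_1 I), whose rows are
  r_1 = (-0.3028, 0, -1),  r_2 = (0, -5.3028, 0),  r_3 = (-1, 0, -3.3028).
  v is orthogonal to every row, so take v ∝ r_1 × r_2 = ((0)·(0) - (-1)·(-5.3028), (-1)·(0) - (-0.3028)·(0), (-0.3028)·(-5.3028) - (0)·(0)) ≈ (-5.3028, 0, 1.6056).
  Rescale (multiply by -1 so the first nonzero entry is positive): u = (5.3028, 0, -1.6056).
  ||u|| = √((5.3028)² + (0)² + (-1.6056)²) = √(30.6972) ≈ 5.5405,  v_1 = u/||u|| ≈ (0.9571, 0, -0.2898) (||v_1|| = 1).

λ_1 = 9.3028,  λ_2 = 5.6972,  λ_3 = 4;  v_1 ≈ (0.9571, 0, -0.2898)
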